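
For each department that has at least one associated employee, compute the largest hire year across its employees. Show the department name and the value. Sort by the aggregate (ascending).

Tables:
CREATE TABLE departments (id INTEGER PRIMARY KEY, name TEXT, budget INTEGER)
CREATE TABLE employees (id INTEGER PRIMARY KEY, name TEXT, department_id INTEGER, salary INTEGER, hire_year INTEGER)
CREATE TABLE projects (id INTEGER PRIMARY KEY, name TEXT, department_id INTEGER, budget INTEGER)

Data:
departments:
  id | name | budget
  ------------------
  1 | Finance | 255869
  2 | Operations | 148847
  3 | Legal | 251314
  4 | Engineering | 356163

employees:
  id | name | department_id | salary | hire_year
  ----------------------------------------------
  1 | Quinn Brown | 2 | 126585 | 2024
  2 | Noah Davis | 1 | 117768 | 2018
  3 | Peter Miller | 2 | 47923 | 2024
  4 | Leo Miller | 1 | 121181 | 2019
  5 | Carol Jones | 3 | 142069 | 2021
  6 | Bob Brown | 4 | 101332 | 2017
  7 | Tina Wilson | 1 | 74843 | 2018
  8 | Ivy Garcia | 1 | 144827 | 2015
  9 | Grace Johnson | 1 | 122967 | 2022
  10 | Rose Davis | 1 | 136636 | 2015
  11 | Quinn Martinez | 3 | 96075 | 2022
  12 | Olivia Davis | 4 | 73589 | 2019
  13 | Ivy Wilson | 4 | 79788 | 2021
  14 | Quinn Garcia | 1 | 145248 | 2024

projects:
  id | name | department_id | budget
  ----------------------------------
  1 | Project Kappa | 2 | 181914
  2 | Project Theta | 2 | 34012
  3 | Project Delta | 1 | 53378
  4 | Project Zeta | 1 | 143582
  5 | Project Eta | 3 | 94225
SELECT p.name, MAX(c.hire_year) AS max_hire_year FROM employees c JOIN departments p ON c.department_id = p.id GROUP BY p.id, p.name ORDER BY max_hire_year ASC

Execution result:
name | max_hire_year
Engineering | 2021
Legal | 2022
Finance | 2024
Operations | 2024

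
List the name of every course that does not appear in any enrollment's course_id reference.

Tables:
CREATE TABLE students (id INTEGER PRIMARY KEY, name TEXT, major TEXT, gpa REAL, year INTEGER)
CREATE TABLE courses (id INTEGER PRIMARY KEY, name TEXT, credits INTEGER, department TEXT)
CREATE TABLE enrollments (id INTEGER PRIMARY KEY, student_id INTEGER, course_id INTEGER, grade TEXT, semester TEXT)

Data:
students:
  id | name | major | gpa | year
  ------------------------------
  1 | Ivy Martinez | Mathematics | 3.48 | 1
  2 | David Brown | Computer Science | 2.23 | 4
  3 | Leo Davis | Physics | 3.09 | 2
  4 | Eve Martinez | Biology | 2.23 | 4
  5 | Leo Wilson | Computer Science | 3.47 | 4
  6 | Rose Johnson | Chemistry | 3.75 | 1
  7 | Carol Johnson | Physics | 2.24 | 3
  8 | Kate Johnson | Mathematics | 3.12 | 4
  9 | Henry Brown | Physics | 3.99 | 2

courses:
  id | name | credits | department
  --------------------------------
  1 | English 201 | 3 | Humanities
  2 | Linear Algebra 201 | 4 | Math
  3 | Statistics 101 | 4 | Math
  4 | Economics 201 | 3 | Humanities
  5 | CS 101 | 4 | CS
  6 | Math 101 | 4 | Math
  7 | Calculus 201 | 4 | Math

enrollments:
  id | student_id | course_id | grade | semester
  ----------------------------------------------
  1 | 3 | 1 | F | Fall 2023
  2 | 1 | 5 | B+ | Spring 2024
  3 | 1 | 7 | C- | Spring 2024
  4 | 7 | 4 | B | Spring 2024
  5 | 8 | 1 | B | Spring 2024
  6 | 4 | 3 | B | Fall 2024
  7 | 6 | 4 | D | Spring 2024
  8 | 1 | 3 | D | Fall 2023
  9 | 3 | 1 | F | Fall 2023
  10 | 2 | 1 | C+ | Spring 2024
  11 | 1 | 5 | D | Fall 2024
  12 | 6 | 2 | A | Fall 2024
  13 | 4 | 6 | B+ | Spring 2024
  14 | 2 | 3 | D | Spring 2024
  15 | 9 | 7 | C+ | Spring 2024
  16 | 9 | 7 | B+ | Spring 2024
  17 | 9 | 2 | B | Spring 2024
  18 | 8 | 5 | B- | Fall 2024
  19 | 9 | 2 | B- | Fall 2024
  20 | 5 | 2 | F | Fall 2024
SELECT p.name FROM courses p LEFT JOIN enrollments c ON c.course_id = p.id WHERE c.id IS NULL

Execution result:
(no rows)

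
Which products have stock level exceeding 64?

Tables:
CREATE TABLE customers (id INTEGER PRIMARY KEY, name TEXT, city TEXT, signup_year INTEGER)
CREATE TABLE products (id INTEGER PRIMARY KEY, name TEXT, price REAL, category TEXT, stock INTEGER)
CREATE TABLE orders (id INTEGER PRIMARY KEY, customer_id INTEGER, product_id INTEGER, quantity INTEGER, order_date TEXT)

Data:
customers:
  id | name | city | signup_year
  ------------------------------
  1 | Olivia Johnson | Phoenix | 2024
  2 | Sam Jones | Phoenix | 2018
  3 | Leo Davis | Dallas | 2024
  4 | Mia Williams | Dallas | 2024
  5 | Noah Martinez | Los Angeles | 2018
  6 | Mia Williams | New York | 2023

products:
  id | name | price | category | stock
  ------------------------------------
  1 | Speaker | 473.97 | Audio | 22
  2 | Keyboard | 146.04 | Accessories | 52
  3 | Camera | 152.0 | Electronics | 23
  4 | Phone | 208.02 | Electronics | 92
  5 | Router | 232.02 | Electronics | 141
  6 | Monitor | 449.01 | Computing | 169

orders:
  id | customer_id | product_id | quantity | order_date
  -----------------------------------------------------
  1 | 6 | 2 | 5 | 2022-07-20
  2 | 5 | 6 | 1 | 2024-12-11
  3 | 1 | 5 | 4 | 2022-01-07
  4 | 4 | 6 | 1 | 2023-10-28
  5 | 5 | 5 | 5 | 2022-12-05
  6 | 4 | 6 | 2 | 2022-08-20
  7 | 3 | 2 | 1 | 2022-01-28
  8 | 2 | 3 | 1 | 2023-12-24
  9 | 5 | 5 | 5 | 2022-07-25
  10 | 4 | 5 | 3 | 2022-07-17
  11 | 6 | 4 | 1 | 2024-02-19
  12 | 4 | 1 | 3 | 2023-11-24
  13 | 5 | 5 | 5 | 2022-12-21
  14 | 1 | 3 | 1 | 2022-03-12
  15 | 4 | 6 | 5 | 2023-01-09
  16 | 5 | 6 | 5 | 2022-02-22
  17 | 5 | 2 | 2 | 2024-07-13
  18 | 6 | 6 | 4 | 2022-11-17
SELECT name, stock FROM products WHERE stock > 64

Execution result:
name | stock
Phone | 92
Router | 141
Monitor | 169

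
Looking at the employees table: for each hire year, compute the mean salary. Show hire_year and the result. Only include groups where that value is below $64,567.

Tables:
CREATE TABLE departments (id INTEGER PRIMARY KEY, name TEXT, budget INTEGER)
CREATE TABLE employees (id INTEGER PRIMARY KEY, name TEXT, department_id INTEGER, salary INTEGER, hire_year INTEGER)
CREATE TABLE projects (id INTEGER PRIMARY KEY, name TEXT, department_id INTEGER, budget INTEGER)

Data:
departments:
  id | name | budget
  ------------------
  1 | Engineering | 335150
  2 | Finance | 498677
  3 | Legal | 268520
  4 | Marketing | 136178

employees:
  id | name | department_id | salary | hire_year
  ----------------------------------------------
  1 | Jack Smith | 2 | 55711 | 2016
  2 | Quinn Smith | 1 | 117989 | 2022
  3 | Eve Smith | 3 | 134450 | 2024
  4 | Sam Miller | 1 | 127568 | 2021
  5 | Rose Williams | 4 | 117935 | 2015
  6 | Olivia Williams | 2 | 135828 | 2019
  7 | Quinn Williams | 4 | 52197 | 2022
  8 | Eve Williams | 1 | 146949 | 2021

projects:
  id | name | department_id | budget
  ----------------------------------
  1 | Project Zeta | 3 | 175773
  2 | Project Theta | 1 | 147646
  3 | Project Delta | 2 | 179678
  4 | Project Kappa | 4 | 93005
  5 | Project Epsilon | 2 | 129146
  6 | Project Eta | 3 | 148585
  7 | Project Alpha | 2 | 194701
SELECT hire_year, AVG(salary) AS avg_salary FROM employees GROUP BY hire_year HAVING AVG(salary) < 64567

Execution result:
hire_year | avg_salary
2016 | 55711.00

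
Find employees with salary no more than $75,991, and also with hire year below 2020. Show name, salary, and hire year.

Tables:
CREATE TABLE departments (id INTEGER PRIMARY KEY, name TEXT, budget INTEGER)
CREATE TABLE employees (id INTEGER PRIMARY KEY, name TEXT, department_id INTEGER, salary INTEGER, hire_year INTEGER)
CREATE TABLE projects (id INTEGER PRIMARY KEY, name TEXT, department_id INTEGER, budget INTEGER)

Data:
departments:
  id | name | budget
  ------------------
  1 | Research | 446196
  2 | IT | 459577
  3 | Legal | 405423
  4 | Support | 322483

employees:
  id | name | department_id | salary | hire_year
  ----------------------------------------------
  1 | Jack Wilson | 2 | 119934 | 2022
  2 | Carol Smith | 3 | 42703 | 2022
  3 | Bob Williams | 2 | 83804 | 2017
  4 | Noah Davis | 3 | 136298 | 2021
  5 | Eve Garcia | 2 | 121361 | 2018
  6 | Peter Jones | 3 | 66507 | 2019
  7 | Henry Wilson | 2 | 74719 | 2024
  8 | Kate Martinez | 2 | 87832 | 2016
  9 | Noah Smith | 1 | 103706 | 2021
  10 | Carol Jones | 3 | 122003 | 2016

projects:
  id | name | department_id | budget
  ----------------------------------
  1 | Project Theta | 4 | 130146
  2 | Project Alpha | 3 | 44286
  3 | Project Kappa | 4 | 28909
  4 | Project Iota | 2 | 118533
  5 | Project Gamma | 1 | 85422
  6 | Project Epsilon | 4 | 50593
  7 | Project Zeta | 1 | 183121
SELECT name, salary, hire_year FROM employees WHERE salary <= 75991 AND hire_year < 2020

Execution result:
name | salary | hire_year
Peter Jones | 66507 | 2019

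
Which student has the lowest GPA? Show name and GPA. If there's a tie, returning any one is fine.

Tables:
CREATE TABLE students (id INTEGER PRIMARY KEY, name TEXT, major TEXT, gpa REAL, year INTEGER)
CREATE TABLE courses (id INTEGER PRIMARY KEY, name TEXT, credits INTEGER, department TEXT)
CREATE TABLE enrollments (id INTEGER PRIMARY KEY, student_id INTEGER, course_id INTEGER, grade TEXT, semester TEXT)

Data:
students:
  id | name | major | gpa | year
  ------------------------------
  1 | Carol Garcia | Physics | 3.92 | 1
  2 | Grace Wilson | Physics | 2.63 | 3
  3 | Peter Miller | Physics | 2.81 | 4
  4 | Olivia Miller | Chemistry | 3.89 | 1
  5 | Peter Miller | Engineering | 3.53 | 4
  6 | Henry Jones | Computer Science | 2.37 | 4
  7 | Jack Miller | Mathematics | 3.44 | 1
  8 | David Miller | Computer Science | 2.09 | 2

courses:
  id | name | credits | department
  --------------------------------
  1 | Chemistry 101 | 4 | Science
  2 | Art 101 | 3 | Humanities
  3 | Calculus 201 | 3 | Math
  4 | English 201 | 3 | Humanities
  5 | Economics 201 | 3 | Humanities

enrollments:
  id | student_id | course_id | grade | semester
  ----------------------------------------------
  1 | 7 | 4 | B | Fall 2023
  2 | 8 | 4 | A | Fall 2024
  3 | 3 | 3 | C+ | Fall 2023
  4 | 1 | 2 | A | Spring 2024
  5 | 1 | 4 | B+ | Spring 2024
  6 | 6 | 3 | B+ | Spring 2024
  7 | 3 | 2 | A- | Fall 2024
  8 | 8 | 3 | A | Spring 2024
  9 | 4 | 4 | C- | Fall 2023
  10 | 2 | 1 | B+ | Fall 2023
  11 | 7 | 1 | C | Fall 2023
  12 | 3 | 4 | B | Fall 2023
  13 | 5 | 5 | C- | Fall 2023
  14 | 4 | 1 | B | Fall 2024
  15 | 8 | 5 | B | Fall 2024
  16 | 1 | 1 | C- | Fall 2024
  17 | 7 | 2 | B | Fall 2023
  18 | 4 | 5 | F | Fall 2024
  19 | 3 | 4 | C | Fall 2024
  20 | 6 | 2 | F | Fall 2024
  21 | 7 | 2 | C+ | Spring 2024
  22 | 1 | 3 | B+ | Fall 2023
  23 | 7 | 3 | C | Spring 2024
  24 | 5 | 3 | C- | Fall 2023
SELECT name, gpa FROM students ORDER BY gpa ASC LIMIT 1

Execution result:
name | gpa
David Miller | 2.09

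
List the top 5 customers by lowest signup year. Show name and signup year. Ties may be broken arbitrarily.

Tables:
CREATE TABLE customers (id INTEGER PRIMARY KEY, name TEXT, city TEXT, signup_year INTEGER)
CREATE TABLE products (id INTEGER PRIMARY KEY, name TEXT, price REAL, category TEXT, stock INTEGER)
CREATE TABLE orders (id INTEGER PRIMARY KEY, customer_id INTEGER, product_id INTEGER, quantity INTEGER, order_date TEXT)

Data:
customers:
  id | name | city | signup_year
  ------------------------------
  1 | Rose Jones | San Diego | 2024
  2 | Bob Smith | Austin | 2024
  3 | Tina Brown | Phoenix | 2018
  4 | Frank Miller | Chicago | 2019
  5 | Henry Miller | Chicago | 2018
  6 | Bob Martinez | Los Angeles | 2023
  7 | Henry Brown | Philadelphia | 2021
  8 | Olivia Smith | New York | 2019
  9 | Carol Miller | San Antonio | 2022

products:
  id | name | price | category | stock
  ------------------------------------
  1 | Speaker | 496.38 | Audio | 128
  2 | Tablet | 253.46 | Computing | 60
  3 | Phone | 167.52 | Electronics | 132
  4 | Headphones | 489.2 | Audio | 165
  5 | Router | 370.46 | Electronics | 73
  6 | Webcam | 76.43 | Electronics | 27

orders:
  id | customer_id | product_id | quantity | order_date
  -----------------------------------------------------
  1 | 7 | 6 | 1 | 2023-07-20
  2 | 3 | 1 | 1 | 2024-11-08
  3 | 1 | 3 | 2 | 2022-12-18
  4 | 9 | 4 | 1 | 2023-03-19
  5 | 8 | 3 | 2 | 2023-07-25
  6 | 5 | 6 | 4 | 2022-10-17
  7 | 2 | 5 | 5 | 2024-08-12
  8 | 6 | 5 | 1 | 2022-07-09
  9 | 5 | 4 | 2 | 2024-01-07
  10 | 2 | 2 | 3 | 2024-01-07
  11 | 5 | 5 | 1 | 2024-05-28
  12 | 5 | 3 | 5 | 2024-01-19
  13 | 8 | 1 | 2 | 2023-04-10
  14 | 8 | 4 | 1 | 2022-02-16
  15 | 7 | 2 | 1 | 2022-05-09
SELECT name, signup_year FROM customers ORDER BY signup_year ASC LIMIT 5

Execution result:
name | signup_year
Tina Brown | 2018
Henry Miller | 2018
Frank Miller | 2019
Olivia Smith | 2019
Henry Brown | 2021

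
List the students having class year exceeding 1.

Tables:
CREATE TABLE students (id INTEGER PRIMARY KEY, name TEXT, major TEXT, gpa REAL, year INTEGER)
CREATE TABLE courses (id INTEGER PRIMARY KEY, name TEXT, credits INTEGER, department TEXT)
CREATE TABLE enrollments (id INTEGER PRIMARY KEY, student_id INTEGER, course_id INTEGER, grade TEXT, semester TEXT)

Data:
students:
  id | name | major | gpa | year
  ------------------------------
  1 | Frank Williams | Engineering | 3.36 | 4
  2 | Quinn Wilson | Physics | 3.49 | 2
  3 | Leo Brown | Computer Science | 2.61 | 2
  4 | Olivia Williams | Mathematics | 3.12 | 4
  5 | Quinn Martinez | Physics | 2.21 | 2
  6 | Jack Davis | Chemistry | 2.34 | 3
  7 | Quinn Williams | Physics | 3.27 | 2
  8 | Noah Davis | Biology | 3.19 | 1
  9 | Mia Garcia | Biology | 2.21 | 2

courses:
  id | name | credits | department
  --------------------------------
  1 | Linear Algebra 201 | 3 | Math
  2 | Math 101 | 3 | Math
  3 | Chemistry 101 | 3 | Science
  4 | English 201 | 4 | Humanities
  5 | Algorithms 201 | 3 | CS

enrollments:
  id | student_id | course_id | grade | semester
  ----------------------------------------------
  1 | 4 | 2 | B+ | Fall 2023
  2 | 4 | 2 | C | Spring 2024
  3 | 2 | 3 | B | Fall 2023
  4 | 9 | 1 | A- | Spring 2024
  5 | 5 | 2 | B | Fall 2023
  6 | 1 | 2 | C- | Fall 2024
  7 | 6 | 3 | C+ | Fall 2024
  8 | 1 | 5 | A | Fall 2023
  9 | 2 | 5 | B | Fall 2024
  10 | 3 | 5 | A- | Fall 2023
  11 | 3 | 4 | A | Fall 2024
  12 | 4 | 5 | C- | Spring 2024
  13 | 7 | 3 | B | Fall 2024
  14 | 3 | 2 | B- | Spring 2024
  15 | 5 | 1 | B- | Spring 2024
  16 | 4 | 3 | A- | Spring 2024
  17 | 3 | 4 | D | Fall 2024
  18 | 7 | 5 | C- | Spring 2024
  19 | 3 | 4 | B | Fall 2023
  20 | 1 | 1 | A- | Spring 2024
SELECT name, year FROM students WHERE year > 1

Execution result:
name | year
Frank Williams | 4
Quinn Wilson | 2
Leo Brown | 2
Olivia Williams | 4
Quinn Martinez | 2
Jack Davis | 3
Quinn Williams | 2
Mia Garcia | 2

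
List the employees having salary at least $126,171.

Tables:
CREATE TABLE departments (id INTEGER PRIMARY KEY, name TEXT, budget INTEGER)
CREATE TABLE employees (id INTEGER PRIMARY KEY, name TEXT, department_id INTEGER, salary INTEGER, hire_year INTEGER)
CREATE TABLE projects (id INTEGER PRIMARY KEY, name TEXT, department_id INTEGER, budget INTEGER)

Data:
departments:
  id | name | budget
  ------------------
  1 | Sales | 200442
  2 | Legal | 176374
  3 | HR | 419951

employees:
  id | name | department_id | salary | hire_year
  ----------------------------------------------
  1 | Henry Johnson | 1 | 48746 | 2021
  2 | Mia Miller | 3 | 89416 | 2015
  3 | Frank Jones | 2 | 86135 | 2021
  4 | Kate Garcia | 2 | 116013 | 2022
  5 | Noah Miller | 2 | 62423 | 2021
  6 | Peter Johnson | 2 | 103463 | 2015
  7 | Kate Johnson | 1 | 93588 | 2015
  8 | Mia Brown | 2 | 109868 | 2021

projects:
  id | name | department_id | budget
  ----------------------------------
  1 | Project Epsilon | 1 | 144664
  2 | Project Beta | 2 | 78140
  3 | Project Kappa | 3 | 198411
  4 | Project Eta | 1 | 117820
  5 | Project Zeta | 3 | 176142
SELECT name, salary FROM employees WHERE salary >= 126171

Execution result:
(no rows)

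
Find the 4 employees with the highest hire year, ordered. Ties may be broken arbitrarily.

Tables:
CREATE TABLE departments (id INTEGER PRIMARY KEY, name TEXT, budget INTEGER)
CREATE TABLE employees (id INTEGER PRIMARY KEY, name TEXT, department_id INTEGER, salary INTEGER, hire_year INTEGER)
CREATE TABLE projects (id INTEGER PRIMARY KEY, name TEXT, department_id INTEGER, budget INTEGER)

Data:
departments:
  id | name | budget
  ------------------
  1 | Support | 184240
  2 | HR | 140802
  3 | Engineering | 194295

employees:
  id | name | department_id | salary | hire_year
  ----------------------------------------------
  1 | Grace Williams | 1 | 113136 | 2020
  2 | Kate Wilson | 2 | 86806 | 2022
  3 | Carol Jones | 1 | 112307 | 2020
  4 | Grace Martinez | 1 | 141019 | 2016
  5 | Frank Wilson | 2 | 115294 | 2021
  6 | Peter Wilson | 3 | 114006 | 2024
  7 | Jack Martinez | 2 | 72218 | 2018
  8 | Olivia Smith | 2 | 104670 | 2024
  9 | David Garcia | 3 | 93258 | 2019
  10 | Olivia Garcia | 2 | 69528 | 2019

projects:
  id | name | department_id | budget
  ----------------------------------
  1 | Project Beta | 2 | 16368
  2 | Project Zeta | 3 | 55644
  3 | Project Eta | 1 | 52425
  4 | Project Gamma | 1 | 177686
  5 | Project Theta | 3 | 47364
SELECT name, hire_year FROM employees ORDER BY hire_year DESC LIMIT 4

Execution result:
name | hire_year
Peter Wilson | 2024
Olivia Smith | 2024
Kate Wilson | 2022
Frank Wilson | 2021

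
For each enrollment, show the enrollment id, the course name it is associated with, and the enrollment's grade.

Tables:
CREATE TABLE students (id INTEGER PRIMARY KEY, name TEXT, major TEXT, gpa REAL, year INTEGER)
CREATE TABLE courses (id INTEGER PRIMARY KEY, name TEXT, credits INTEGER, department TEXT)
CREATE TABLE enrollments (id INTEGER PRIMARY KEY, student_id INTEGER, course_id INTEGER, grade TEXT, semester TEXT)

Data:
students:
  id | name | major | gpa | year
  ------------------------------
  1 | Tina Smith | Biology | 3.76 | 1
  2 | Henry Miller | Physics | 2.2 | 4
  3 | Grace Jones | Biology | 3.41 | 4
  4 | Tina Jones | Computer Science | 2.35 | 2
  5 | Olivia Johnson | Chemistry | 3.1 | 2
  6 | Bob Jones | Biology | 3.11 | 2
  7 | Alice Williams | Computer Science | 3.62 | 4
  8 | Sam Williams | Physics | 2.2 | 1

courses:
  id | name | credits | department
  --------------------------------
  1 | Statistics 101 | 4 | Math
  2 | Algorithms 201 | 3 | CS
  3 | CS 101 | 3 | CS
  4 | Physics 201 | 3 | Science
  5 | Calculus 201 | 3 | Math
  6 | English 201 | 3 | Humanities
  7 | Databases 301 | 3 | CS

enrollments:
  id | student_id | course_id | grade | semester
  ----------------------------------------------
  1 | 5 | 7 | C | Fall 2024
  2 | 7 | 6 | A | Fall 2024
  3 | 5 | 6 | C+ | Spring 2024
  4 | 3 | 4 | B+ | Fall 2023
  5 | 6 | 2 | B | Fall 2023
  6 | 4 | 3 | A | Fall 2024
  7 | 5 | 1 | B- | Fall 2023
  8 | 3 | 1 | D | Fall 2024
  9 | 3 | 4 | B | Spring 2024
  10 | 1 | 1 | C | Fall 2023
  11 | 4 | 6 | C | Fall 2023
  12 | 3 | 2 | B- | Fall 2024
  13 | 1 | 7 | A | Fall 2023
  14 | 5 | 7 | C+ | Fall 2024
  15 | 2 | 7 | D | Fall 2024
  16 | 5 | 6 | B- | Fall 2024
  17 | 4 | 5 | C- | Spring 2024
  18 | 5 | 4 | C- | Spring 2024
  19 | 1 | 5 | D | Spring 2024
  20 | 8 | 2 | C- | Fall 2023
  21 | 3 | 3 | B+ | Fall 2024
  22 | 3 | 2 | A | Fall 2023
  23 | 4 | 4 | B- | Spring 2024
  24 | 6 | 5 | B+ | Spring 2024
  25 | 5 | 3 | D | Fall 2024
SELECT c.id, p.name AS course, c.grade FROM enrollments c JOIN courses p ON c.course_id = p.id

Execution result:
id | course | grade
1 | Databases 301 | C
2 | English 201 | A
3 | English 201 | C+
4 | Physics 201 | B+
5 | Algorithms 201 | B
6 | CS 101 | A
7 | Statistics 101 | B-
8 | Statistics 101 | D
9 | Physics 201 | B
10 | Statistics 101 | C
11 | English 201 | C
12 | Algorithms 201 | B-
13 | Databases 301 | A
14 | Databases 301 | C+
15 | Databases 301 | D
16 | English 201 | B-
17 | Calculus 201 | C-
18 | Physics 201 | C-
19 | Calculus 201 | D
20 | Algorithms 201 | C-
21 | CS 101 | B+
22 | Algorithms 201 | A
23 | Physics 201 | B-
24 | Calculus 201 | B+
25 | CS 101 | D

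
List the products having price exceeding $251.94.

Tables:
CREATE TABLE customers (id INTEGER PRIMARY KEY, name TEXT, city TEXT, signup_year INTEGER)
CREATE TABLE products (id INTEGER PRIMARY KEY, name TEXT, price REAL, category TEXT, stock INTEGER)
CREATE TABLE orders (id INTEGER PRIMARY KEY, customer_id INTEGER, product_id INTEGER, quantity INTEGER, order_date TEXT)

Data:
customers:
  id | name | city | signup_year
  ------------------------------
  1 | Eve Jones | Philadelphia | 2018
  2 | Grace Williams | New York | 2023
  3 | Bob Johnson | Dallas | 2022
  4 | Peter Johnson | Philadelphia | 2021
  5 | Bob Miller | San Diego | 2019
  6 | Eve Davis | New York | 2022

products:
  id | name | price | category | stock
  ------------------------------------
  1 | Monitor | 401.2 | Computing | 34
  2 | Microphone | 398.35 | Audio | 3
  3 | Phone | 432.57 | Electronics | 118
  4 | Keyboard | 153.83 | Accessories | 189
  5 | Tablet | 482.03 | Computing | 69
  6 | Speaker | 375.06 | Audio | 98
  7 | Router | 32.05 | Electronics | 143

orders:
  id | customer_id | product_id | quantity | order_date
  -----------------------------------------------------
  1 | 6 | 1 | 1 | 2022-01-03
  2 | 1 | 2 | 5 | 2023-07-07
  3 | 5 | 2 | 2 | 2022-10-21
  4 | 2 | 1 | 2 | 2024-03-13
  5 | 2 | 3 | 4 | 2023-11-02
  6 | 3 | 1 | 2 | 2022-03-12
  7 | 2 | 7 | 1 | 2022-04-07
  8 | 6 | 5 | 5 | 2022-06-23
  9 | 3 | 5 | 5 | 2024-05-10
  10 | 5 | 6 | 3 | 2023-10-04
SELECT name, price FROM products WHERE price > 251.94

Execution result:
name | price
Monitor | 401.20
Microphone | 398.35
Phone | 432.57
Tablet | 482.03
Speaker | 375.06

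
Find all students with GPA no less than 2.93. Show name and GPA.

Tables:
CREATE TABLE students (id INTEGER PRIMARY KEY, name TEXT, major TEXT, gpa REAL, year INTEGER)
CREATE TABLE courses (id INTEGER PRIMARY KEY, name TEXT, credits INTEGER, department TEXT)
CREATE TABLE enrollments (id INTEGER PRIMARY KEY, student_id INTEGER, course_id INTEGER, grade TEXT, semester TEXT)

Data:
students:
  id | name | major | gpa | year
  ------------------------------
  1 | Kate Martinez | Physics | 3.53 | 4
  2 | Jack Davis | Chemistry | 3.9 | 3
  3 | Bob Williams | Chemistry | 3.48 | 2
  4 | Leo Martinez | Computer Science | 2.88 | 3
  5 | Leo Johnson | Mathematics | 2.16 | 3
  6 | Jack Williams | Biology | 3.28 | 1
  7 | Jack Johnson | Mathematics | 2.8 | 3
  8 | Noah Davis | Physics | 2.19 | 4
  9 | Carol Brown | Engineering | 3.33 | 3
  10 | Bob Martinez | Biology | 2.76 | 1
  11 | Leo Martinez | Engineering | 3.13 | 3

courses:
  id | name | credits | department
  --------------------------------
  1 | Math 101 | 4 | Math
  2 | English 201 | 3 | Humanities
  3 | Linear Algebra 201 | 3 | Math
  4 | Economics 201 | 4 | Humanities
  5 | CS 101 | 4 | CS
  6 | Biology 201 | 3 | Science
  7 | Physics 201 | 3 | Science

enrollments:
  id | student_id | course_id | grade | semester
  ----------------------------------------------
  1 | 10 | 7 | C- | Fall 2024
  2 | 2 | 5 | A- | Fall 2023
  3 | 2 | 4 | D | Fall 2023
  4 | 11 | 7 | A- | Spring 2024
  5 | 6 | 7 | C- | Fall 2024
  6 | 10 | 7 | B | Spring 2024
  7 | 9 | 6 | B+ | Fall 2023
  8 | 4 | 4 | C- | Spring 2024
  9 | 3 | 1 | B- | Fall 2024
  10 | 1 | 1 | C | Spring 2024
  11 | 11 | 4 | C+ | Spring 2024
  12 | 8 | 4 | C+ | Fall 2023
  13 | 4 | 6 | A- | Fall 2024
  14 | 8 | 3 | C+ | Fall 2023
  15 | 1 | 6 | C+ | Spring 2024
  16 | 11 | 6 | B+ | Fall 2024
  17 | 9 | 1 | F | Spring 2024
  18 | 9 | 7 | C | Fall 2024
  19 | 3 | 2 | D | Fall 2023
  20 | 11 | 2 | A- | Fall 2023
SELECT name, gpa FROM students WHERE gpa >= 2.93

Execution result:
name | gpa
Kate Martinez | 3.53
Jack Davis | 3.90
Bob Williams | 3.48
Jack Williams | 3.28
Carol Brown | 3.33
Leo Martinez | 3.13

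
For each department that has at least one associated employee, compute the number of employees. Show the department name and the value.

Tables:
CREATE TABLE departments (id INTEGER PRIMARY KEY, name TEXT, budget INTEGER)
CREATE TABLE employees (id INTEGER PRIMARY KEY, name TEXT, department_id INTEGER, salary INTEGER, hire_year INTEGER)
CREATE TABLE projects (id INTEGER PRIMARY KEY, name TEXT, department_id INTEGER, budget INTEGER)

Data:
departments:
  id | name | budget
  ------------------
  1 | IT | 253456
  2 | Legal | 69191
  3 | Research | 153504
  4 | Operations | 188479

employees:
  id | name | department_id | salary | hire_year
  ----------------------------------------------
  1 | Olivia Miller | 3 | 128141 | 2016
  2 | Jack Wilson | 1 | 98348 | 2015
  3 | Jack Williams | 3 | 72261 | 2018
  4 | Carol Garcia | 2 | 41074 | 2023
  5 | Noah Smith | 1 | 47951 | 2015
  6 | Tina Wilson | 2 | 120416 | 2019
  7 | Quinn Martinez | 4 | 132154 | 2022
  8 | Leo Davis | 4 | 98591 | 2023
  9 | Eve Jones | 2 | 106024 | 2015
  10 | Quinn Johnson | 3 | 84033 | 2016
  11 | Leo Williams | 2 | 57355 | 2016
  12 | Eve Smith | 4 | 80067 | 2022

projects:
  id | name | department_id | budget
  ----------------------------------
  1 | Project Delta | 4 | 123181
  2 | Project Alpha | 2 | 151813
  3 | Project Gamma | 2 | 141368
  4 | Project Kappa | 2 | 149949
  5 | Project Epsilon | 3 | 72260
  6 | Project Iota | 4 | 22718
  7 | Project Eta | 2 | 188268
SELECT p.name, COUNT(*) AS n FROM employees c JOIN departments p ON c.department_id = p.id GROUP BY p.id, p.name

Execution result:
name | n
IT | 2
Legal | 4
Research | 3
Operations | 3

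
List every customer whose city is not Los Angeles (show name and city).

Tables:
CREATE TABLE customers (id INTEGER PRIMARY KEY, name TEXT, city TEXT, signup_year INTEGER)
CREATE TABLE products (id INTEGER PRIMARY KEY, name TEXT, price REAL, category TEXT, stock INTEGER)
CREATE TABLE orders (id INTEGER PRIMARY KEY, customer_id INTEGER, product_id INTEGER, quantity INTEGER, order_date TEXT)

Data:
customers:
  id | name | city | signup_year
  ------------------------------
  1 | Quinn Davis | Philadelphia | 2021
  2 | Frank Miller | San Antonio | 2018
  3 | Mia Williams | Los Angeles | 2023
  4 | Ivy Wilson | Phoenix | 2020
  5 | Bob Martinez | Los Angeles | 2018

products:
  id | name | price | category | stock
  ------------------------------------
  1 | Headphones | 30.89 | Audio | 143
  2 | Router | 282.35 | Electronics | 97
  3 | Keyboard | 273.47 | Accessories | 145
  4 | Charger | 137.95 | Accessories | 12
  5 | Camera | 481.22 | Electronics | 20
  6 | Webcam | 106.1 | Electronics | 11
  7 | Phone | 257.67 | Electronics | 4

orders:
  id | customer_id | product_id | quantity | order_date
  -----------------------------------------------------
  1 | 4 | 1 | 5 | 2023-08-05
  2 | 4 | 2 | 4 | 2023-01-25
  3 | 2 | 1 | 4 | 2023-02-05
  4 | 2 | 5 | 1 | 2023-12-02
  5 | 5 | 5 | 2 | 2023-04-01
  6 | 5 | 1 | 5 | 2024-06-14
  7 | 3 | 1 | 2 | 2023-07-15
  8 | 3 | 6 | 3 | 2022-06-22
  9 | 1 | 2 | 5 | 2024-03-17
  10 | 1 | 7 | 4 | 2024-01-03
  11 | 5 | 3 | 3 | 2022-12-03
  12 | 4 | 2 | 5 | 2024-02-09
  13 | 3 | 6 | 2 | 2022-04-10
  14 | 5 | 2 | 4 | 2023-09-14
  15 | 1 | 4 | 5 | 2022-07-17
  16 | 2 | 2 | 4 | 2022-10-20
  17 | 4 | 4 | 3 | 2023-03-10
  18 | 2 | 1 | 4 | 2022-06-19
SELECT name, city FROM customers WHERE city <> 'Los Angeles'

Execution result:
name | city
Quinn Davis | Philadelphia
Frank Miller | San Antonio
Ivy Wilson | Phoenix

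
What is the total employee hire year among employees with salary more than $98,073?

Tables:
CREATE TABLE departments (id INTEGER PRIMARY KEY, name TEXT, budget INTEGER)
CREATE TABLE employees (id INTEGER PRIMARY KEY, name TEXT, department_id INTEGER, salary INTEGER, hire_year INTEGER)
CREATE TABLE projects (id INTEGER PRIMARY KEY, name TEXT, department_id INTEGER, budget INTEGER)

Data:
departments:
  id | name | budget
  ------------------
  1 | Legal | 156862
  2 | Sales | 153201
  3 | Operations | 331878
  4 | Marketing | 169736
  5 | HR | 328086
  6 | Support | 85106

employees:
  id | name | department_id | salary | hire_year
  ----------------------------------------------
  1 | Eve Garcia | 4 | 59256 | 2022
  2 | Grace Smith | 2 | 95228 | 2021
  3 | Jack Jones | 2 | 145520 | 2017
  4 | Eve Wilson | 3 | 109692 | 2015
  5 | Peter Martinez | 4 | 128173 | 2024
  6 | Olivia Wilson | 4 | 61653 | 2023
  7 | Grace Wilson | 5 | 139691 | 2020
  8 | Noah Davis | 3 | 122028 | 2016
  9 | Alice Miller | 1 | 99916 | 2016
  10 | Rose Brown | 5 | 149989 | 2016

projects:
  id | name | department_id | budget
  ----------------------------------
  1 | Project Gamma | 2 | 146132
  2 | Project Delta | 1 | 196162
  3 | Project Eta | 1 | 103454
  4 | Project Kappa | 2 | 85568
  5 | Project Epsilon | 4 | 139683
SELECT SUM(hire_year) FROM employees WHERE salary > 98073

Execution result:
14124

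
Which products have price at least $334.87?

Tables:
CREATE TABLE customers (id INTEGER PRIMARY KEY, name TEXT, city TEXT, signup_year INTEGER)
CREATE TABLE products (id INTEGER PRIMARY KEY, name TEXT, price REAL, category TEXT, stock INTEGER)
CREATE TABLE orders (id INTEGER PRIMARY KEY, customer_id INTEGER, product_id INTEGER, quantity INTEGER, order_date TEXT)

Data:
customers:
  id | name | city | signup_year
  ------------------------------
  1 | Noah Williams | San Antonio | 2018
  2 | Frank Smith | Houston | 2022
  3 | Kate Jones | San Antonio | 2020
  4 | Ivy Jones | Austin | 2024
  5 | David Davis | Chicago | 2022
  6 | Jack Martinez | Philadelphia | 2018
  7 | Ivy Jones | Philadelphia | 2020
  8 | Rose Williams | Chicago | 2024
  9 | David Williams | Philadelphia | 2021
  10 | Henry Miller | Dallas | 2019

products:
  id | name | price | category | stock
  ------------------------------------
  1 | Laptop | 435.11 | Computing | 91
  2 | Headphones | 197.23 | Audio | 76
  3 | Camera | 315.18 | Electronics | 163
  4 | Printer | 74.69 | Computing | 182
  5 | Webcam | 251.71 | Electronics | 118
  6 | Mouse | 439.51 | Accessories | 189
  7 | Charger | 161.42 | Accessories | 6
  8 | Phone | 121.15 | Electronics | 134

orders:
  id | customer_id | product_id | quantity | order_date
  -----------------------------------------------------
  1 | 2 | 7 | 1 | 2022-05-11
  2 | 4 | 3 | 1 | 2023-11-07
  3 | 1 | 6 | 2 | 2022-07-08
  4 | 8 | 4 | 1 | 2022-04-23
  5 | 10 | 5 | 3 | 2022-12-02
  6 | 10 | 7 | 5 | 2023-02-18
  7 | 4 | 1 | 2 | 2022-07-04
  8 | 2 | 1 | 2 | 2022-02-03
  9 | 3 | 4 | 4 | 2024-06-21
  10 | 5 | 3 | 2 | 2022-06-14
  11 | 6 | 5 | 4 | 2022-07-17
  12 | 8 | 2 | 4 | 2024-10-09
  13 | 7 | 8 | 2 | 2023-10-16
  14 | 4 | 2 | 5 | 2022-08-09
SELECT name, price FROM products WHERE price >= 334.87

Execution result:
name | price
Laptop | 435.11
Mouse | 439.51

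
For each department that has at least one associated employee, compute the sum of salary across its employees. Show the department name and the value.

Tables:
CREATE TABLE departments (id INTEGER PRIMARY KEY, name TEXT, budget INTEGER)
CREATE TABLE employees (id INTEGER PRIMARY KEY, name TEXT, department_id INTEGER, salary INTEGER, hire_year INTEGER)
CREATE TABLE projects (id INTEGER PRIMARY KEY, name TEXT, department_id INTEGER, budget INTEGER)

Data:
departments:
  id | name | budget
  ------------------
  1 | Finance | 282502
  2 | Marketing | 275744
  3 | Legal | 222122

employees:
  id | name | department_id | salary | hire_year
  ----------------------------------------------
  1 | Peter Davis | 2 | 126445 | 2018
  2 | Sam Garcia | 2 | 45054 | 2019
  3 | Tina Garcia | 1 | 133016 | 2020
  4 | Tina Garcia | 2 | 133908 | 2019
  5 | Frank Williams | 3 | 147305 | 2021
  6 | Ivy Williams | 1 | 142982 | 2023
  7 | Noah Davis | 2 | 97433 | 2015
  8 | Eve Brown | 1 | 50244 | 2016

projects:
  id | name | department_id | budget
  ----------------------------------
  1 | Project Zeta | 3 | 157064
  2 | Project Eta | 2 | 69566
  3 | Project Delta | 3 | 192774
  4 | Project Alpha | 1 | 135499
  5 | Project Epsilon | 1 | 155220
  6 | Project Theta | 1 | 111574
SELECT p.name, SUM(c.salary) AS sum_salary FROM employees c JOIN departments p ON c.department_id = p.id GROUP BY p.id, p.name

Execution result:
name | sum_salary
Finance | 326242
Marketing | 402840
Legal | 147305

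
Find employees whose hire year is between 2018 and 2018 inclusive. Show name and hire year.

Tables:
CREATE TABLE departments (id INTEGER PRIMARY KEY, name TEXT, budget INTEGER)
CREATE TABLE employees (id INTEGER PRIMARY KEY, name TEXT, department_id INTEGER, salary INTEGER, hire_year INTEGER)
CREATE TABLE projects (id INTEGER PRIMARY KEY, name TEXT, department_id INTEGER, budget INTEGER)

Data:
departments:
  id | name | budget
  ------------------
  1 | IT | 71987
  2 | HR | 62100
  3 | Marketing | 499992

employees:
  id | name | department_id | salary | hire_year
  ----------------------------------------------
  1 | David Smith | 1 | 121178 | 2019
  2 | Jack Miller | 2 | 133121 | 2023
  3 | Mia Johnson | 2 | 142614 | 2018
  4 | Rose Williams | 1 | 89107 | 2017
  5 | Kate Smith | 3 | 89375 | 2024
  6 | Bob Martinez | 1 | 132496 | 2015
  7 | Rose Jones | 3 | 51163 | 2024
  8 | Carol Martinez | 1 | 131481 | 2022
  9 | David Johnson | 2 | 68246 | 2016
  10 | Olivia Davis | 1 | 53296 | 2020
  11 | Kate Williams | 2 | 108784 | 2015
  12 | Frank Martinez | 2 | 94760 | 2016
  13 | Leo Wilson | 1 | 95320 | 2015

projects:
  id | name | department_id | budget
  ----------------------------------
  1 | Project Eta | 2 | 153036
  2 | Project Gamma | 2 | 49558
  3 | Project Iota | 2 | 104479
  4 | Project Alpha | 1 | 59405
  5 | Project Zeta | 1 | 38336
SELECT name, hire_year FROM employees WHERE hire_year BETWEEN 2018 AND 2018

Execution result:
name | hire_year
Mia Johnson | 2018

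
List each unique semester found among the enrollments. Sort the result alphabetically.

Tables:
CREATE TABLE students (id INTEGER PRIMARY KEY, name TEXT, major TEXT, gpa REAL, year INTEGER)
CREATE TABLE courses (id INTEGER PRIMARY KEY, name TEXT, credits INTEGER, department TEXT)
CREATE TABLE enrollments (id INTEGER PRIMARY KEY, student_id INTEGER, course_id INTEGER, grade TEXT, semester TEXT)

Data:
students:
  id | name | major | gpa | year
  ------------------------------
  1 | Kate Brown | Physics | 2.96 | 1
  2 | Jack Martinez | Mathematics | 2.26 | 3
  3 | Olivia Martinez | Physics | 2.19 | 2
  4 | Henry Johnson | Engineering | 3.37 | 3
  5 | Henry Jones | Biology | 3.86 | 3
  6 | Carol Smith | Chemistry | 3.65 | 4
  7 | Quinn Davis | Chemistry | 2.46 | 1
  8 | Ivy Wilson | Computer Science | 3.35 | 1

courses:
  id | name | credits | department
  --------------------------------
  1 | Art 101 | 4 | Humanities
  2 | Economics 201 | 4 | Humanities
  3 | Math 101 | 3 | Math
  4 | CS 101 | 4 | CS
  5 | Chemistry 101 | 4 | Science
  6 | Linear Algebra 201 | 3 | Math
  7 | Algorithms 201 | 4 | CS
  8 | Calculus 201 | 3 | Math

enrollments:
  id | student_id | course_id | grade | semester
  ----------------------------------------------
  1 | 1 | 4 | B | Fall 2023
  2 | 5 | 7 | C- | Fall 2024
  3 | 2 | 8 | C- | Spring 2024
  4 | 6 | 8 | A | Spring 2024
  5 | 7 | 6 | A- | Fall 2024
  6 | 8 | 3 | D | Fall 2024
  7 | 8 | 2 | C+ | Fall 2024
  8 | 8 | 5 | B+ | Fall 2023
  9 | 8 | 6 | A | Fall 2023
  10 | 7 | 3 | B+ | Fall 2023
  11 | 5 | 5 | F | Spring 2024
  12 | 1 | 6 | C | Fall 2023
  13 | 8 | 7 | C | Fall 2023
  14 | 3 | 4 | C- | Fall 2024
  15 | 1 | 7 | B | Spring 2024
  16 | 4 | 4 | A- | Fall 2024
SELECT DISTINCT semester FROM enrollments ORDER BY semester

Execution result:
semester
Fall 2023
Fall 2024
Spring 2024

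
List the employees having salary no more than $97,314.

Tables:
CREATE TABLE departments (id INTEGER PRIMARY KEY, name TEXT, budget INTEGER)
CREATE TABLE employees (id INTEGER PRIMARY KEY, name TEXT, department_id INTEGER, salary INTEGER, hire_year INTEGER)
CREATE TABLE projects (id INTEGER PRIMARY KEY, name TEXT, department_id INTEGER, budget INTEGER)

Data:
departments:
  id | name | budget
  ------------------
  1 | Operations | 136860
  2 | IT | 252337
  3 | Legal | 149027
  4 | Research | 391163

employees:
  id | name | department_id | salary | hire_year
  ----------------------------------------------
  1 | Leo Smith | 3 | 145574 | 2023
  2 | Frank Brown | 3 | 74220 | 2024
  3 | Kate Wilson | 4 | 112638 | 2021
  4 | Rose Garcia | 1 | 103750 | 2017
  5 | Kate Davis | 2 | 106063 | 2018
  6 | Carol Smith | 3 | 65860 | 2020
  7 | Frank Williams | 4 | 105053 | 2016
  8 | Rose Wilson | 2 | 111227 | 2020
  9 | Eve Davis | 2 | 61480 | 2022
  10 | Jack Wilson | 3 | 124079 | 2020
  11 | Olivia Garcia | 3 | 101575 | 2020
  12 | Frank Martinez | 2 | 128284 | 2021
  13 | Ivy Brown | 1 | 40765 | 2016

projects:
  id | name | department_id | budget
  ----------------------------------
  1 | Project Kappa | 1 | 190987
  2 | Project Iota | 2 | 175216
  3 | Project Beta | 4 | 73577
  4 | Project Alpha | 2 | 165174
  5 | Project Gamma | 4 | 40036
SELECT name, salary FROM employees WHERE salary <= 97314

Execution result:
name | salary
Frank Brown | 74220
Carol Smith | 65860
Eve Davis | 61480
Ivy Brown | 40765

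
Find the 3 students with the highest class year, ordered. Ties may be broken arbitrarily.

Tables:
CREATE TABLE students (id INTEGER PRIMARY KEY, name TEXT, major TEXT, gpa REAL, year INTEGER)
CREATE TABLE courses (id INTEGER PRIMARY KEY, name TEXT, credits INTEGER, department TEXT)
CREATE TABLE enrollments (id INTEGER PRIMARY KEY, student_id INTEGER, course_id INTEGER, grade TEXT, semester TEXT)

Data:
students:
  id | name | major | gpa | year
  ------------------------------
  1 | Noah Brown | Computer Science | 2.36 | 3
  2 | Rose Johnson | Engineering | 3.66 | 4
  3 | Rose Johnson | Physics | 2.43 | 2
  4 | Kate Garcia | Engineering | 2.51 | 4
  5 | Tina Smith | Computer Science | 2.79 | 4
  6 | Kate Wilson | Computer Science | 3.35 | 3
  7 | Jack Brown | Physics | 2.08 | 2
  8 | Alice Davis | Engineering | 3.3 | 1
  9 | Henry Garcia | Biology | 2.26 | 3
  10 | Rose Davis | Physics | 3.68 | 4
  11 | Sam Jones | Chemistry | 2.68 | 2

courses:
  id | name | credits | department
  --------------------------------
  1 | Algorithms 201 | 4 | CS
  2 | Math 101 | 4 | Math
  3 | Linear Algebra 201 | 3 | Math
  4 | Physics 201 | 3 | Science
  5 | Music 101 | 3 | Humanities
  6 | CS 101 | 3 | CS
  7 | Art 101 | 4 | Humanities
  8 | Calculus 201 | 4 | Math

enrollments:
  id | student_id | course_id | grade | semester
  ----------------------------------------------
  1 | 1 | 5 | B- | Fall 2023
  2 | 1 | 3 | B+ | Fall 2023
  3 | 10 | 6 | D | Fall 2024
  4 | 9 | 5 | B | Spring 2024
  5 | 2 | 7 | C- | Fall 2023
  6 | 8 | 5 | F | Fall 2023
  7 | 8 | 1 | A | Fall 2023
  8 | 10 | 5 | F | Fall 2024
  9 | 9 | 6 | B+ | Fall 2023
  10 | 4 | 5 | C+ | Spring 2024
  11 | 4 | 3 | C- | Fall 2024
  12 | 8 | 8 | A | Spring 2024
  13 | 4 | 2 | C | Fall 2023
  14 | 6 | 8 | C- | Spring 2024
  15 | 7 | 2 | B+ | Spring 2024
SELECT name, year FROM students ORDER BY year DESC LIMIT 3

Execution result:
name | year
Rose Johnson | 4
Kate Garcia | 4
Tina Smith | 4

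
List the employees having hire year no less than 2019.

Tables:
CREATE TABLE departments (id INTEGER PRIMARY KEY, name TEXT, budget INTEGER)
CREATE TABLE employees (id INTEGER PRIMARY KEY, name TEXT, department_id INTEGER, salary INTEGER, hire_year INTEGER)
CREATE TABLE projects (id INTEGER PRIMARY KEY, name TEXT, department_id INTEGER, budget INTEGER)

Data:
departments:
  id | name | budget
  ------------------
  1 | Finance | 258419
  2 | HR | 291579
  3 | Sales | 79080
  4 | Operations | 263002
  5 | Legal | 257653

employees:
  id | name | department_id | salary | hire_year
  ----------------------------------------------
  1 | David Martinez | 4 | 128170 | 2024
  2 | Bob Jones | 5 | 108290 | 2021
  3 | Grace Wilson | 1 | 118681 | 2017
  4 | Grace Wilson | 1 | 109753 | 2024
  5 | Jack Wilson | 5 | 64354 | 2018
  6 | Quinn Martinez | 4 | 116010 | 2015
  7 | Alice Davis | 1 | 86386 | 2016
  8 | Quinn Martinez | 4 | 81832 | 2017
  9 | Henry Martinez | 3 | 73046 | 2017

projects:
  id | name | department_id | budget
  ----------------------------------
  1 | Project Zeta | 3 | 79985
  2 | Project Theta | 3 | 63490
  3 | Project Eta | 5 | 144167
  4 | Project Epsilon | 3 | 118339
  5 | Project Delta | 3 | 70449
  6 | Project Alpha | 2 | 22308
SELECT name, hire_year FROM employees WHERE hire_year >= 2019

Execution result:
name | hire_year
David Martinez | 2024
Bob Jones | 2021
Grace Wilson | 2024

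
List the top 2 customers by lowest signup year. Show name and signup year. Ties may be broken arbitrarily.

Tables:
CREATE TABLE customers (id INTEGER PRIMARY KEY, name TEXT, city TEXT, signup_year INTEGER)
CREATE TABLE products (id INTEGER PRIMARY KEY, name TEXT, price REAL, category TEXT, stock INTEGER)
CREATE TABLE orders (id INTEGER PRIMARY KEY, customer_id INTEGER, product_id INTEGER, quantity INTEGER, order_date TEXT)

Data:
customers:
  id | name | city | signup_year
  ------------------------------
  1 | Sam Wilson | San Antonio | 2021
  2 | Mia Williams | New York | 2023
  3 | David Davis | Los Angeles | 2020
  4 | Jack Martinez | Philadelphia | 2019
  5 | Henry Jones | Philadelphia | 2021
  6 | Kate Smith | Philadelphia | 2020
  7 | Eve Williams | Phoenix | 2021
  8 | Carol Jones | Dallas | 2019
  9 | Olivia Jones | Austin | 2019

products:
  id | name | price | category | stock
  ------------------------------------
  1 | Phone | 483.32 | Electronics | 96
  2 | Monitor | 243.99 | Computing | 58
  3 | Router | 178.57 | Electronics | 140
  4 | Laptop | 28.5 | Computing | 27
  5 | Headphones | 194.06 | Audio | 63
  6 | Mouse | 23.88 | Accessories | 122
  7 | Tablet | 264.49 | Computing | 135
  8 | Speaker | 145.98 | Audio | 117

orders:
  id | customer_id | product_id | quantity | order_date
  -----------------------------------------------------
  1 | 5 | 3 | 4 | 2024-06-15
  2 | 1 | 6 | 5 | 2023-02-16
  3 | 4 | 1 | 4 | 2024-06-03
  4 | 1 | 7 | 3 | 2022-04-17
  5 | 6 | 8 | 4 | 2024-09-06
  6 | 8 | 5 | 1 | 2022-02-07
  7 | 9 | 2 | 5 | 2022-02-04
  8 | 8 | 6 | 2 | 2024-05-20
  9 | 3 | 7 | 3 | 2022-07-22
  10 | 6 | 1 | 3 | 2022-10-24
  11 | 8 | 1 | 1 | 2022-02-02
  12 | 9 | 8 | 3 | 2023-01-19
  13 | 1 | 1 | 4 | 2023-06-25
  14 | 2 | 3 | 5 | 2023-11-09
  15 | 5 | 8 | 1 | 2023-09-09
SELECT name, signup_year FROM customers ORDER BY signup_year ASC LIMIT 2

Execution result:
name | signup_year
Jack Martinez | 2019
Carol Jones | 2019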